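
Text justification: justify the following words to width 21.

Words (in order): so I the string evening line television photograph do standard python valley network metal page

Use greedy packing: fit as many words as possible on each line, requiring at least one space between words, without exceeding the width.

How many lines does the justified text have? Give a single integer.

Answer: 6

Derivation:
Line 1: ['so', 'I', 'the', 'string'] (min_width=15, slack=6)
Line 2: ['evening', 'line'] (min_width=12, slack=9)
Line 3: ['television', 'photograph'] (min_width=21, slack=0)
Line 4: ['do', 'standard', 'python'] (min_width=18, slack=3)
Line 5: ['valley', 'network', 'metal'] (min_width=20, slack=1)
Line 6: ['page'] (min_width=4, slack=17)
Total lines: 6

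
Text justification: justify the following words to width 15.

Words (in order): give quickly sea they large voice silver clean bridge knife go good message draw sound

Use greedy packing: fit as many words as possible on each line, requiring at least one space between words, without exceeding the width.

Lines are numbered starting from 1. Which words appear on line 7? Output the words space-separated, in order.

Answer: sound

Derivation:
Line 1: ['give', 'quickly'] (min_width=12, slack=3)
Line 2: ['sea', 'they', 'large'] (min_width=14, slack=1)
Line 3: ['voice', 'silver'] (min_width=12, slack=3)
Line 4: ['clean', 'bridge'] (min_width=12, slack=3)
Line 5: ['knife', 'go', 'good'] (min_width=13, slack=2)
Line 6: ['message', 'draw'] (min_width=12, slack=3)
Line 7: ['sound'] (min_width=5, slack=10)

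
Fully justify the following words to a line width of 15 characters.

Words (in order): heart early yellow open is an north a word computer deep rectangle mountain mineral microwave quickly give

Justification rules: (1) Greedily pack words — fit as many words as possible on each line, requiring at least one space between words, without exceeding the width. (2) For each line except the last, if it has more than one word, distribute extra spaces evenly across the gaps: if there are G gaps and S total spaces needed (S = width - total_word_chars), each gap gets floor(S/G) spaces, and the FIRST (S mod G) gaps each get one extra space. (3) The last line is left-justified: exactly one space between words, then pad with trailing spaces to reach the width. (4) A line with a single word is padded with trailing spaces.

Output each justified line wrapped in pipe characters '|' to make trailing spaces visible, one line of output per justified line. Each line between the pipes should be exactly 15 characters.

Answer: |heart     early|
|yellow  open is|
|an north a word|
|computer   deep|
|rectangle      |
|mountain       |
|mineral        |
|microwave      |
|quickly give   |

Derivation:
Line 1: ['heart', 'early'] (min_width=11, slack=4)
Line 2: ['yellow', 'open', 'is'] (min_width=14, slack=1)
Line 3: ['an', 'north', 'a', 'word'] (min_width=15, slack=0)
Line 4: ['computer', 'deep'] (min_width=13, slack=2)
Line 5: ['rectangle'] (min_width=9, slack=6)
Line 6: ['mountain'] (min_width=8, slack=7)
Line 7: ['mineral'] (min_width=7, slack=8)
Line 8: ['microwave'] (min_width=9, slack=6)
Line 9: ['quickly', 'give'] (min_width=12, slack=3)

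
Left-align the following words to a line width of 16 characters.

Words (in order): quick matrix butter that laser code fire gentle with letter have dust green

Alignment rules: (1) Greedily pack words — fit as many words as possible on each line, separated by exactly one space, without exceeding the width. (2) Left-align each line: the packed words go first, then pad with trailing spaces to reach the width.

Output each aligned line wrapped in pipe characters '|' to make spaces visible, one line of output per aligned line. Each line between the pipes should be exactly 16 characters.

Line 1: ['quick', 'matrix'] (min_width=12, slack=4)
Line 2: ['butter', 'that'] (min_width=11, slack=5)
Line 3: ['laser', 'code', 'fire'] (min_width=15, slack=1)
Line 4: ['gentle', 'with'] (min_width=11, slack=5)
Line 5: ['letter', 'have', 'dust'] (min_width=16, slack=0)
Line 6: ['green'] (min_width=5, slack=11)

Answer: |quick matrix    |
|butter that     |
|laser code fire |
|gentle with     |
|letter have dust|
|green           |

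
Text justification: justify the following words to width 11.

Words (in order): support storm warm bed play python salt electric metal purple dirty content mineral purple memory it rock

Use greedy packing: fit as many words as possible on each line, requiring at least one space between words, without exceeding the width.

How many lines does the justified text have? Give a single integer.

Answer: 13

Derivation:
Line 1: ['support'] (min_width=7, slack=4)
Line 2: ['storm', 'warm'] (min_width=10, slack=1)
Line 3: ['bed', 'play'] (min_width=8, slack=3)
Line 4: ['python', 'salt'] (min_width=11, slack=0)
Line 5: ['electric'] (min_width=8, slack=3)
Line 6: ['metal'] (min_width=5, slack=6)
Line 7: ['purple'] (min_width=6, slack=5)
Line 8: ['dirty'] (min_width=5, slack=6)
Line 9: ['content'] (min_width=7, slack=4)
Line 10: ['mineral'] (min_width=7, slack=4)
Line 11: ['purple'] (min_width=6, slack=5)
Line 12: ['memory', 'it'] (min_width=9, slack=2)
Line 13: ['rock'] (min_width=4, slack=7)
Total lines: 13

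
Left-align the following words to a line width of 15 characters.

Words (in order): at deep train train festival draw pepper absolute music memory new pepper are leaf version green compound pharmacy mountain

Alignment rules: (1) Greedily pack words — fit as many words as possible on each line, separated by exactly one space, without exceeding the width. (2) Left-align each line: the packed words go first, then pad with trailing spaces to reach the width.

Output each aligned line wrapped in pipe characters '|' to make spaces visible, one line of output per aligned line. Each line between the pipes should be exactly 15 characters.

Answer: |at deep train  |
|train festival |
|draw pepper    |
|absolute music |
|memory new     |
|pepper are leaf|
|version green  |
|compound       |
|pharmacy       |
|mountain       |

Derivation:
Line 1: ['at', 'deep', 'train'] (min_width=13, slack=2)
Line 2: ['train', 'festival'] (min_width=14, slack=1)
Line 3: ['draw', 'pepper'] (min_width=11, slack=4)
Line 4: ['absolute', 'music'] (min_width=14, slack=1)
Line 5: ['memory', 'new'] (min_width=10, slack=5)
Line 6: ['pepper', 'are', 'leaf'] (min_width=15, slack=0)
Line 7: ['version', 'green'] (min_width=13, slack=2)
Line 8: ['compound'] (min_width=8, slack=7)
Line 9: ['pharmacy'] (min_width=8, slack=7)
Line 10: ['mountain'] (min_width=8, slack=7)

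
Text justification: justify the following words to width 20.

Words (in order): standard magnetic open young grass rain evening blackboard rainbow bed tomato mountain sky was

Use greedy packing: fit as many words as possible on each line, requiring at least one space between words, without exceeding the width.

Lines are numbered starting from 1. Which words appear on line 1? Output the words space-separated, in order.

Answer: standard magnetic

Derivation:
Line 1: ['standard', 'magnetic'] (min_width=17, slack=3)
Line 2: ['open', 'young', 'grass'] (min_width=16, slack=4)
Line 3: ['rain', 'evening'] (min_width=12, slack=8)
Line 4: ['blackboard', 'rainbow'] (min_width=18, slack=2)
Line 5: ['bed', 'tomato', 'mountain'] (min_width=19, slack=1)
Line 6: ['sky', 'was'] (min_width=7, slack=13)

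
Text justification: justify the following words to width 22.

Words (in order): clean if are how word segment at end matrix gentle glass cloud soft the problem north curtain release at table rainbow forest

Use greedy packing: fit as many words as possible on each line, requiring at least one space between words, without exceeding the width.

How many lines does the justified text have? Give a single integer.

Answer: 6

Derivation:
Line 1: ['clean', 'if', 'are', 'how', 'word'] (min_width=21, slack=1)
Line 2: ['segment', 'at', 'end', 'matrix'] (min_width=21, slack=1)
Line 3: ['gentle', 'glass', 'cloud'] (min_width=18, slack=4)
Line 4: ['soft', 'the', 'problem', 'north'] (min_width=22, slack=0)
Line 5: ['curtain', 'release', 'at'] (min_width=18, slack=4)
Line 6: ['table', 'rainbow', 'forest'] (min_width=20, slack=2)
Total lines: 6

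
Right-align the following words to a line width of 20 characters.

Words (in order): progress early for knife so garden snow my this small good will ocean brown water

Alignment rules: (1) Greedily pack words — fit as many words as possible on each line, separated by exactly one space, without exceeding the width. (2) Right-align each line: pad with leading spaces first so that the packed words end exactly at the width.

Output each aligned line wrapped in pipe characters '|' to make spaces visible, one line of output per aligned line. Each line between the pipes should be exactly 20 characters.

Line 1: ['progress', 'early', 'for'] (min_width=18, slack=2)
Line 2: ['knife', 'so', 'garden', 'snow'] (min_width=20, slack=0)
Line 3: ['my', 'this', 'small', 'good'] (min_width=18, slack=2)
Line 4: ['will', 'ocean', 'brown'] (min_width=16, slack=4)
Line 5: ['water'] (min_width=5, slack=15)

Answer: |  progress early for|
|knife so garden snow|
|  my this small good|
|    will ocean brown|
|               water|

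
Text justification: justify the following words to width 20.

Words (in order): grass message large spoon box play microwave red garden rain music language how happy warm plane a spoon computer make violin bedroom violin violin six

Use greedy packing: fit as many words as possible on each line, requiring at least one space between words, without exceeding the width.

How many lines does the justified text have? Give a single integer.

Line 1: ['grass', 'message', 'large'] (min_width=19, slack=1)
Line 2: ['spoon', 'box', 'play'] (min_width=14, slack=6)
Line 3: ['microwave', 'red', 'garden'] (min_width=20, slack=0)
Line 4: ['rain', 'music', 'language'] (min_width=19, slack=1)
Line 5: ['how', 'happy', 'warm', 'plane'] (min_width=20, slack=0)
Line 6: ['a', 'spoon', 'computer'] (min_width=16, slack=4)
Line 7: ['make', 'violin', 'bedroom'] (min_width=19, slack=1)
Line 8: ['violin', 'violin', 'six'] (min_width=17, slack=3)
Total lines: 8

Answer: 8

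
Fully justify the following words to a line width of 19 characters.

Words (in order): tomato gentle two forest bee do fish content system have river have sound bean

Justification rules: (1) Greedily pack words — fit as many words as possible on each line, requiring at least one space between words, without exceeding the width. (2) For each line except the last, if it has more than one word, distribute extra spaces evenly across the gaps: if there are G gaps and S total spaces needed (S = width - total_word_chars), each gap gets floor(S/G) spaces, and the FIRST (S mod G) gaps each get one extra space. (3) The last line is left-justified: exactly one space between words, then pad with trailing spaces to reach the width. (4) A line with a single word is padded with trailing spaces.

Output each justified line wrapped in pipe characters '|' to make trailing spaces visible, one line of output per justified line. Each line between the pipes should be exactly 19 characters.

Answer: |tomato  gentle  two|
|forest  bee do fish|
|content system have|
|river   have  sound|
|bean               |

Derivation:
Line 1: ['tomato', 'gentle', 'two'] (min_width=17, slack=2)
Line 2: ['forest', 'bee', 'do', 'fish'] (min_width=18, slack=1)
Line 3: ['content', 'system', 'have'] (min_width=19, slack=0)
Line 4: ['river', 'have', 'sound'] (min_width=16, slack=3)
Line 5: ['bean'] (min_width=4, slack=15)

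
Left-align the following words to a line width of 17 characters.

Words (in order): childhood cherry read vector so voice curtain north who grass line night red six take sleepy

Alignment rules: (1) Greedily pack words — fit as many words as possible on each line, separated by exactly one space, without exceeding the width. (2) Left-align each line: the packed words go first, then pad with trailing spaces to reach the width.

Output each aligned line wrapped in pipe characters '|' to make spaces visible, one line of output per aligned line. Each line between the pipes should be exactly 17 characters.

Line 1: ['childhood', 'cherry'] (min_width=16, slack=1)
Line 2: ['read', 'vector', 'so'] (min_width=14, slack=3)
Line 3: ['voice', 'curtain'] (min_width=13, slack=4)
Line 4: ['north', 'who', 'grass'] (min_width=15, slack=2)
Line 5: ['line', 'night', 'red'] (min_width=14, slack=3)
Line 6: ['six', 'take', 'sleepy'] (min_width=15, slack=2)

Answer: |childhood cherry |
|read vector so   |
|voice curtain    |
|north who grass  |
|line night red   |
|six take sleepy  |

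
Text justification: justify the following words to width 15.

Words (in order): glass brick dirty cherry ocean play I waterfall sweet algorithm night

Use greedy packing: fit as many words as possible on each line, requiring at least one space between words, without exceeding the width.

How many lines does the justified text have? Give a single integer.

Answer: 5

Derivation:
Line 1: ['glass', 'brick'] (min_width=11, slack=4)
Line 2: ['dirty', 'cherry'] (min_width=12, slack=3)
Line 3: ['ocean', 'play', 'I'] (min_width=12, slack=3)
Line 4: ['waterfall', 'sweet'] (min_width=15, slack=0)
Line 5: ['algorithm', 'night'] (min_width=15, slack=0)
Total lines: 5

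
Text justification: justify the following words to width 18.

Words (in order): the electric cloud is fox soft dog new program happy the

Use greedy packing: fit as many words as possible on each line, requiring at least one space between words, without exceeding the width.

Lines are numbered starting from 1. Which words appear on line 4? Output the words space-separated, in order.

Answer: the

Derivation:
Line 1: ['the', 'electric', 'cloud'] (min_width=18, slack=0)
Line 2: ['is', 'fox', 'soft', 'dog'] (min_width=15, slack=3)
Line 3: ['new', 'program', 'happy'] (min_width=17, slack=1)
Line 4: ['the'] (min_width=3, slack=15)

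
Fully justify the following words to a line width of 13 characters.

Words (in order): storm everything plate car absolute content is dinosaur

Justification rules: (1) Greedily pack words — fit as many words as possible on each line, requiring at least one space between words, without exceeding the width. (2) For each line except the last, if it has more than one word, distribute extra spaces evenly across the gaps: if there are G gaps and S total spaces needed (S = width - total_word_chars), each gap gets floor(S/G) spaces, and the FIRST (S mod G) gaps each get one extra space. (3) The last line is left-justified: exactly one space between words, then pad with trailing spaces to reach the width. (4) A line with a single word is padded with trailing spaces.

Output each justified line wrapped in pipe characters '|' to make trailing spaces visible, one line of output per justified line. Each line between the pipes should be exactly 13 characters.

Line 1: ['storm'] (min_width=5, slack=8)
Line 2: ['everything'] (min_width=10, slack=3)
Line 3: ['plate', 'car'] (min_width=9, slack=4)
Line 4: ['absolute'] (min_width=8, slack=5)
Line 5: ['content', 'is'] (min_width=10, slack=3)
Line 6: ['dinosaur'] (min_width=8, slack=5)

Answer: |storm        |
|everything   |
|plate     car|
|absolute     |
|content    is|
|dinosaur     |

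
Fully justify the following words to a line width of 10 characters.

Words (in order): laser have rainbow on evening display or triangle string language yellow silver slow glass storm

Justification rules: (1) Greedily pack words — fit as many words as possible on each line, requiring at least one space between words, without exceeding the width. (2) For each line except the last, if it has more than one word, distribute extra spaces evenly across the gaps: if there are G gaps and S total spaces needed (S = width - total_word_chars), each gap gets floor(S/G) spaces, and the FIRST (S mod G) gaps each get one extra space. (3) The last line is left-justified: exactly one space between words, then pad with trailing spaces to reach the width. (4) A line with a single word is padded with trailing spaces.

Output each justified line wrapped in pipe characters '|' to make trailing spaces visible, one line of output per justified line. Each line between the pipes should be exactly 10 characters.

Answer: |laser have|
|rainbow on|
|evening   |
|display or|
|triangle  |
|string    |
|language  |
|yellow    |
|silver    |
|slow glass|
|storm     |

Derivation:
Line 1: ['laser', 'have'] (min_width=10, slack=0)
Line 2: ['rainbow', 'on'] (min_width=10, slack=0)
Line 3: ['evening'] (min_width=7, slack=3)
Line 4: ['display', 'or'] (min_width=10, slack=0)
Line 5: ['triangle'] (min_width=8, slack=2)
Line 6: ['string'] (min_width=6, slack=4)
Line 7: ['language'] (min_width=8, slack=2)
Line 8: ['yellow'] (min_width=6, slack=4)
Line 9: ['silver'] (min_width=6, slack=4)
Line 10: ['slow', 'glass'] (min_width=10, slack=0)
Line 11: ['storm'] (min_width=5, slack=5)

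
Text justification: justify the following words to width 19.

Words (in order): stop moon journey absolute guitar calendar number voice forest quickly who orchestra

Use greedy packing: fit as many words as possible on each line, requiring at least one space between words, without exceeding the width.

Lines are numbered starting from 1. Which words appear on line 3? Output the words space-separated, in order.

Answer: calendar number

Derivation:
Line 1: ['stop', 'moon', 'journey'] (min_width=17, slack=2)
Line 2: ['absolute', 'guitar'] (min_width=15, slack=4)
Line 3: ['calendar', 'number'] (min_width=15, slack=4)
Line 4: ['voice', 'forest'] (min_width=12, slack=7)
Line 5: ['quickly', 'who'] (min_width=11, slack=8)
Line 6: ['orchestra'] (min_width=9, slack=10)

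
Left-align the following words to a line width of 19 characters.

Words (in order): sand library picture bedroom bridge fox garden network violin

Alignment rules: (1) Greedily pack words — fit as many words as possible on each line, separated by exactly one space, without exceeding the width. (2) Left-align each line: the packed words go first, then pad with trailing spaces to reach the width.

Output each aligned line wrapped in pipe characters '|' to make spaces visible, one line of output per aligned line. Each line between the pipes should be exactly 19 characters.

Answer: |sand library       |
|picture bedroom    |
|bridge fox garden  |
|network violin     |

Derivation:
Line 1: ['sand', 'library'] (min_width=12, slack=7)
Line 2: ['picture', 'bedroom'] (min_width=15, slack=4)
Line 3: ['bridge', 'fox', 'garden'] (min_width=17, slack=2)
Line 4: ['network', 'violin'] (min_width=14, slack=5)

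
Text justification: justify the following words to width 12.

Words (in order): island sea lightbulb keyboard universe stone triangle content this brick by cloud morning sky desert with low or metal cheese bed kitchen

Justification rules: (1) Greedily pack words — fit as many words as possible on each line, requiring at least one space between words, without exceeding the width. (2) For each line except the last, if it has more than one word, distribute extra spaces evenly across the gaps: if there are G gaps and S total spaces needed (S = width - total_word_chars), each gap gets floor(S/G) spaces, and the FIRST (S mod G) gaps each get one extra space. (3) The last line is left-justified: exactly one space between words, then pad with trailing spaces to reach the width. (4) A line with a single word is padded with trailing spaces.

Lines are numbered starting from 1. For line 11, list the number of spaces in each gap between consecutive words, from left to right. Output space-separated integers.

Line 1: ['island', 'sea'] (min_width=10, slack=2)
Line 2: ['lightbulb'] (min_width=9, slack=3)
Line 3: ['keyboard'] (min_width=8, slack=4)
Line 4: ['universe'] (min_width=8, slack=4)
Line 5: ['stone'] (min_width=5, slack=7)
Line 6: ['triangle'] (min_width=8, slack=4)
Line 7: ['content', 'this'] (min_width=12, slack=0)
Line 8: ['brick', 'by'] (min_width=8, slack=4)
Line 9: ['cloud'] (min_width=5, slack=7)
Line 10: ['morning', 'sky'] (min_width=11, slack=1)
Line 11: ['desert', 'with'] (min_width=11, slack=1)
Line 12: ['low', 'or', 'metal'] (min_width=12, slack=0)
Line 13: ['cheese', 'bed'] (min_width=10, slack=2)
Line 14: ['kitchen'] (min_width=7, slack=5)

Answer: 2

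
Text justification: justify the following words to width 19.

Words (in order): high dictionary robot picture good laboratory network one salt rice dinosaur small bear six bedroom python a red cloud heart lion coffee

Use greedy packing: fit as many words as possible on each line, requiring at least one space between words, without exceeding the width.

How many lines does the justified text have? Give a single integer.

Line 1: ['high', 'dictionary'] (min_width=15, slack=4)
Line 2: ['robot', 'picture', 'good'] (min_width=18, slack=1)
Line 3: ['laboratory', 'network'] (min_width=18, slack=1)
Line 4: ['one', 'salt', 'rice'] (min_width=13, slack=6)
Line 5: ['dinosaur', 'small', 'bear'] (min_width=19, slack=0)
Line 6: ['six', 'bedroom', 'python'] (min_width=18, slack=1)
Line 7: ['a', 'red', 'cloud', 'heart'] (min_width=17, slack=2)
Line 8: ['lion', 'coffee'] (min_width=11, slack=8)
Total lines: 8

Answer: 8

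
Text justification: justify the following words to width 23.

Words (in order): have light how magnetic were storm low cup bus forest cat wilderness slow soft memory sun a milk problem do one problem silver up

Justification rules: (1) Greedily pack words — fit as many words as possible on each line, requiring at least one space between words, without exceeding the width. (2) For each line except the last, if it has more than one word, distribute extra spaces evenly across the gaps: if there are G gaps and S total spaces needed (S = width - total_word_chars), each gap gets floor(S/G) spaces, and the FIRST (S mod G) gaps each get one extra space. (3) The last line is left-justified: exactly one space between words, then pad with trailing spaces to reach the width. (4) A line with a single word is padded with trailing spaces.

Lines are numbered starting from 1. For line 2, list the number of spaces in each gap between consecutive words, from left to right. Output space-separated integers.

Answer: 2 1 1 1

Derivation:
Line 1: ['have', 'light', 'how', 'magnetic'] (min_width=23, slack=0)
Line 2: ['were', 'storm', 'low', 'cup', 'bus'] (min_width=22, slack=1)
Line 3: ['forest', 'cat', 'wilderness'] (min_width=21, slack=2)
Line 4: ['slow', 'soft', 'memory', 'sun', 'a'] (min_width=22, slack=1)
Line 5: ['milk', 'problem', 'do', 'one'] (min_width=19, slack=4)
Line 6: ['problem', 'silver', 'up'] (min_width=17, slack=6)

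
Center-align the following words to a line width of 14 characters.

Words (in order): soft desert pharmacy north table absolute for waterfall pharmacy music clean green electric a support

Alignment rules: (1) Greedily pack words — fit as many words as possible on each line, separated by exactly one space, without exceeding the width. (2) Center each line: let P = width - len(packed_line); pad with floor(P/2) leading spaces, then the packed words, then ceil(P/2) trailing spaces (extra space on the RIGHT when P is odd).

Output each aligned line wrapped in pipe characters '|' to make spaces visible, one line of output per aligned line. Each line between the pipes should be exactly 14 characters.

Answer: | soft desert  |
|pharmacy north|
|table absolute|
|for waterfall |
|pharmacy music|
| clean green  |
|  electric a  |
|   support    |

Derivation:
Line 1: ['soft', 'desert'] (min_width=11, slack=3)
Line 2: ['pharmacy', 'north'] (min_width=14, slack=0)
Line 3: ['table', 'absolute'] (min_width=14, slack=0)
Line 4: ['for', 'waterfall'] (min_width=13, slack=1)
Line 5: ['pharmacy', 'music'] (min_width=14, slack=0)
Line 6: ['clean', 'green'] (min_width=11, slack=3)
Line 7: ['electric', 'a'] (min_width=10, slack=4)
Line 8: ['support'] (min_width=7, slack=7)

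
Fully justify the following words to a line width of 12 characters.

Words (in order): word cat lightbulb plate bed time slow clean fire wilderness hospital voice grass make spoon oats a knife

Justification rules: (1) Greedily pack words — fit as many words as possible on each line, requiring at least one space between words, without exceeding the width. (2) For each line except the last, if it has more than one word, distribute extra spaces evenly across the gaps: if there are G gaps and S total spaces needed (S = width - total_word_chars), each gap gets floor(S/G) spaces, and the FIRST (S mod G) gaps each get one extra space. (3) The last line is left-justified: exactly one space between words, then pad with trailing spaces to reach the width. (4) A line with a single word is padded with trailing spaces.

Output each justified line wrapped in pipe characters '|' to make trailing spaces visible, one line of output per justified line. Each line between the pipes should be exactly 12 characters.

Answer: |word     cat|
|lightbulb   |
|plate    bed|
|time    slow|
|clean   fire|
|wilderness  |
|hospital    |
|voice  grass|
|make   spoon|
|oats a knife|

Derivation:
Line 1: ['word', 'cat'] (min_width=8, slack=4)
Line 2: ['lightbulb'] (min_width=9, slack=3)
Line 3: ['plate', 'bed'] (min_width=9, slack=3)
Line 4: ['time', 'slow'] (min_width=9, slack=3)
Line 5: ['clean', 'fire'] (min_width=10, slack=2)
Line 6: ['wilderness'] (min_width=10, slack=2)
Line 7: ['hospital'] (min_width=8, slack=4)
Line 8: ['voice', 'grass'] (min_width=11, slack=1)
Line 9: ['make', 'spoon'] (min_width=10, slack=2)
Line 10: ['oats', 'a', 'knife'] (min_width=12, slack=0)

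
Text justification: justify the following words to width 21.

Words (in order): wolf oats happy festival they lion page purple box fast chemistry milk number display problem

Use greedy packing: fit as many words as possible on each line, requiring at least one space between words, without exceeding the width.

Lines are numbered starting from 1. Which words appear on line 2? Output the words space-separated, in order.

Answer: festival they lion

Derivation:
Line 1: ['wolf', 'oats', 'happy'] (min_width=15, slack=6)
Line 2: ['festival', 'they', 'lion'] (min_width=18, slack=3)
Line 3: ['page', 'purple', 'box', 'fast'] (min_width=20, slack=1)
Line 4: ['chemistry', 'milk', 'number'] (min_width=21, slack=0)
Line 5: ['display', 'problem'] (min_width=15, slack=6)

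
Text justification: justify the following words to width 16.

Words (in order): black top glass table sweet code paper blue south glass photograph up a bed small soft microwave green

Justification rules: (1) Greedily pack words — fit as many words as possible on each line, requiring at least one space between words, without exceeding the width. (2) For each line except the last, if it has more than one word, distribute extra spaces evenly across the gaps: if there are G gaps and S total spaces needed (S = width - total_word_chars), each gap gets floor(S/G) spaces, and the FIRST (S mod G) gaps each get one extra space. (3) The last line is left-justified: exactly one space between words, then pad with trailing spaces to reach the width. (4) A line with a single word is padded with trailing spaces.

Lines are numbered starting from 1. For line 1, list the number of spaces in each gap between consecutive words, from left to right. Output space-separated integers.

Line 1: ['black', 'top', 'glass'] (min_width=15, slack=1)
Line 2: ['table', 'sweet', 'code'] (min_width=16, slack=0)
Line 3: ['paper', 'blue', 'south'] (min_width=16, slack=0)
Line 4: ['glass', 'photograph'] (min_width=16, slack=0)
Line 5: ['up', 'a', 'bed', 'small'] (min_width=14, slack=2)
Line 6: ['soft', 'microwave'] (min_width=14, slack=2)
Line 7: ['green'] (min_width=5, slack=11)

Answer: 2 1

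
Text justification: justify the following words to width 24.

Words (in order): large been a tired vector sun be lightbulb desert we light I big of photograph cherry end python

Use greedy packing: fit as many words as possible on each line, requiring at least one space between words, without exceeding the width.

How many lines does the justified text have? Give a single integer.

Line 1: ['large', 'been', 'a', 'tired'] (min_width=18, slack=6)
Line 2: ['vector', 'sun', 'be', 'lightbulb'] (min_width=23, slack=1)
Line 3: ['desert', 'we', 'light', 'I', 'big', 'of'] (min_width=24, slack=0)
Line 4: ['photograph', 'cherry', 'end'] (min_width=21, slack=3)
Line 5: ['python'] (min_width=6, slack=18)
Total lines: 5

Answer: 5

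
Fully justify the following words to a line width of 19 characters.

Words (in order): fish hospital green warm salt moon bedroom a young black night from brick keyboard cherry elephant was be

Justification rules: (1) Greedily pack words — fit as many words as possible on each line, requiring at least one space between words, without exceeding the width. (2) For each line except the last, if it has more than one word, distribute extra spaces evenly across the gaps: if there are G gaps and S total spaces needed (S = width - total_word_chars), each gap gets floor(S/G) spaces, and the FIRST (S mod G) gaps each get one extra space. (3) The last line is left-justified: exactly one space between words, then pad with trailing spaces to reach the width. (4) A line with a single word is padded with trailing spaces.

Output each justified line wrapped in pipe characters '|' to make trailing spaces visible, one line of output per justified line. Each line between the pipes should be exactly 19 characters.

Line 1: ['fish', 'hospital', 'green'] (min_width=19, slack=0)
Line 2: ['warm', 'salt', 'moon'] (min_width=14, slack=5)
Line 3: ['bedroom', 'a', 'young'] (min_width=15, slack=4)
Line 4: ['black', 'night', 'from'] (min_width=16, slack=3)
Line 5: ['brick', 'keyboard'] (min_width=14, slack=5)
Line 6: ['cherry', 'elephant', 'was'] (min_width=19, slack=0)
Line 7: ['be'] (min_width=2, slack=17)

Answer: |fish hospital green|
|warm    salt   moon|
|bedroom   a   young|
|black   night  from|
|brick      keyboard|
|cherry elephant was|
|be                 |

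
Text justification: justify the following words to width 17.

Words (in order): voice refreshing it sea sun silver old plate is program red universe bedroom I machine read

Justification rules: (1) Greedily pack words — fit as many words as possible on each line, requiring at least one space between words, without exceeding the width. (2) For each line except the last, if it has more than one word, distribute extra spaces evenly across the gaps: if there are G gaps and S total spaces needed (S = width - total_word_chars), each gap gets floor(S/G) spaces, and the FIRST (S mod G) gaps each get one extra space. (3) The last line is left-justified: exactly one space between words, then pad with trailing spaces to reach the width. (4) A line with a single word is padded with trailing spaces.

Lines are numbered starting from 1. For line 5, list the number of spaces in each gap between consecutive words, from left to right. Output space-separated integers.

Line 1: ['voice', 'refreshing'] (min_width=16, slack=1)
Line 2: ['it', 'sea', 'sun', 'silver'] (min_width=17, slack=0)
Line 3: ['old', 'plate', 'is'] (min_width=12, slack=5)
Line 4: ['program', 'red'] (min_width=11, slack=6)
Line 5: ['universe', 'bedroom'] (min_width=16, slack=1)
Line 6: ['I', 'machine', 'read'] (min_width=14, slack=3)

Answer: 2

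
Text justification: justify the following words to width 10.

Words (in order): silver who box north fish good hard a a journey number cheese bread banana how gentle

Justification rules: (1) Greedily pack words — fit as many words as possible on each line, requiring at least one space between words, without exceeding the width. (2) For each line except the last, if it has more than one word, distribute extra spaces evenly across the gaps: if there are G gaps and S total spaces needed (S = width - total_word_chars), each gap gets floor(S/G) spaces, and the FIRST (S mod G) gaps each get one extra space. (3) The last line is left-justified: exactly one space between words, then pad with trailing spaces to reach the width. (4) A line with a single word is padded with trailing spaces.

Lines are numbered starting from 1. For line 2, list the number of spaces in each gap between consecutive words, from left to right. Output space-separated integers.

Answer: 2

Derivation:
Line 1: ['silver', 'who'] (min_width=10, slack=0)
Line 2: ['box', 'north'] (min_width=9, slack=1)
Line 3: ['fish', 'good'] (min_width=9, slack=1)
Line 4: ['hard', 'a', 'a'] (min_width=8, slack=2)
Line 5: ['journey'] (min_width=7, slack=3)
Line 6: ['number'] (min_width=6, slack=4)
Line 7: ['cheese'] (min_width=6, slack=4)
Line 8: ['bread'] (min_width=5, slack=5)
Line 9: ['banana', 'how'] (min_width=10, slack=0)
Line 10: ['gentle'] (min_width=6, slack=4)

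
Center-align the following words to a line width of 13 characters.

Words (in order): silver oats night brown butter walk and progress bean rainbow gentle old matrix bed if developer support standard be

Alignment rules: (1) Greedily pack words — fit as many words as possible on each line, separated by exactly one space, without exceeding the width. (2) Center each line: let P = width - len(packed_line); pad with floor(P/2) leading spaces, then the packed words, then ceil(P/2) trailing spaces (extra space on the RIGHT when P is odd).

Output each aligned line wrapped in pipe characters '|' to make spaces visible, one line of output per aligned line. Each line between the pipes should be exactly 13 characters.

Line 1: ['silver', 'oats'] (min_width=11, slack=2)
Line 2: ['night', 'brown'] (min_width=11, slack=2)
Line 3: ['butter', 'walk'] (min_width=11, slack=2)
Line 4: ['and', 'progress'] (min_width=12, slack=1)
Line 5: ['bean', 'rainbow'] (min_width=12, slack=1)
Line 6: ['gentle', 'old'] (min_width=10, slack=3)
Line 7: ['matrix', 'bed', 'if'] (min_width=13, slack=0)
Line 8: ['developer'] (min_width=9, slack=4)
Line 9: ['support'] (min_width=7, slack=6)
Line 10: ['standard', 'be'] (min_width=11, slack=2)

Answer: | silver oats |
| night brown |
| butter walk |
|and progress |
|bean rainbow |
| gentle old  |
|matrix bed if|
|  developer  |
|   support   |
| standard be |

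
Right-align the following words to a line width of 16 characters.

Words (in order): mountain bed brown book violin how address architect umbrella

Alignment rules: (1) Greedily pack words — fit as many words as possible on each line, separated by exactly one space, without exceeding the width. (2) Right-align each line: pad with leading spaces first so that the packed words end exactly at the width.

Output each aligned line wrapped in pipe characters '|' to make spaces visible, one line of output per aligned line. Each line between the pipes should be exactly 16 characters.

Answer: |    mountain bed|
|      brown book|
|      violin how|
|         address|
|       architect|
|        umbrella|

Derivation:
Line 1: ['mountain', 'bed'] (min_width=12, slack=4)
Line 2: ['brown', 'book'] (min_width=10, slack=6)
Line 3: ['violin', 'how'] (min_width=10, slack=6)
Line 4: ['address'] (min_width=7, slack=9)
Line 5: ['architect'] (min_width=9, slack=7)
Line 6: ['umbrella'] (min_width=8, slack=8)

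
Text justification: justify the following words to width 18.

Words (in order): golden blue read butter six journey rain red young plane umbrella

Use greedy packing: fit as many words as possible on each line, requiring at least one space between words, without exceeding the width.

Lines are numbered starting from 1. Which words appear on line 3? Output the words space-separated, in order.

Answer: rain red young

Derivation:
Line 1: ['golden', 'blue', 'read'] (min_width=16, slack=2)
Line 2: ['butter', 'six', 'journey'] (min_width=18, slack=0)
Line 3: ['rain', 'red', 'young'] (min_width=14, slack=4)
Line 4: ['plane', 'umbrella'] (min_width=14, slack=4)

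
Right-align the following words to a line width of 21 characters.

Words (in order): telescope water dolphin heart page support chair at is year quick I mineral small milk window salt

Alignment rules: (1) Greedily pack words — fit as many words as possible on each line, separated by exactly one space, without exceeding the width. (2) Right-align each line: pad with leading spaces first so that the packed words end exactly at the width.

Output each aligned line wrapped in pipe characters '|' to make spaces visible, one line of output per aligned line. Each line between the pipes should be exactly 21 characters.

Answer: |      telescope water|
|   dolphin heart page|
|  support chair at is|
| year quick I mineral|
|    small milk window|
|                 salt|

Derivation:
Line 1: ['telescope', 'water'] (min_width=15, slack=6)
Line 2: ['dolphin', 'heart', 'page'] (min_width=18, slack=3)
Line 3: ['support', 'chair', 'at', 'is'] (min_width=19, slack=2)
Line 4: ['year', 'quick', 'I', 'mineral'] (min_width=20, slack=1)
Line 5: ['small', 'milk', 'window'] (min_width=17, slack=4)
Line 6: ['salt'] (min_width=4, slack=17)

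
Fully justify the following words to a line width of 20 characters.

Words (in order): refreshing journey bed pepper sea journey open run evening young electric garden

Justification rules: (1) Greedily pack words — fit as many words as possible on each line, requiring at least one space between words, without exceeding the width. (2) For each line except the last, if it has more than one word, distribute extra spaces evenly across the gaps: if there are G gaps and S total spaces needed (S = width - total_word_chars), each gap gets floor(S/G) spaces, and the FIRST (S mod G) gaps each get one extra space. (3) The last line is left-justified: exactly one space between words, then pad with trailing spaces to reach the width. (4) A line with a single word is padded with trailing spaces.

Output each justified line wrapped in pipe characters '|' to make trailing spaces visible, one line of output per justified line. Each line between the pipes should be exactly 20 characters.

Line 1: ['refreshing', 'journey'] (min_width=18, slack=2)
Line 2: ['bed', 'pepper', 'sea'] (min_width=14, slack=6)
Line 3: ['journey', 'open', 'run'] (min_width=16, slack=4)
Line 4: ['evening', 'young'] (min_width=13, slack=7)
Line 5: ['electric', 'garden'] (min_width=15, slack=5)

Answer: |refreshing   journey|
|bed    pepper    sea|
|journey   open   run|
|evening        young|
|electric garden     |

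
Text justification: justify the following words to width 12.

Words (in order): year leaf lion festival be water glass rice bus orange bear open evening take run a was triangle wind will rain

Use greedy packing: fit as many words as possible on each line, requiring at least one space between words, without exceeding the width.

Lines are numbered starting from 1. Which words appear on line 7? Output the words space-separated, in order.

Line 1: ['year', 'leaf'] (min_width=9, slack=3)
Line 2: ['lion'] (min_width=4, slack=8)
Line 3: ['festival', 'be'] (min_width=11, slack=1)
Line 4: ['water', 'glass'] (min_width=11, slack=1)
Line 5: ['rice', 'bus'] (min_width=8, slack=4)
Line 6: ['orange', 'bear'] (min_width=11, slack=1)
Line 7: ['open', 'evening'] (min_width=12, slack=0)
Line 8: ['take', 'run', 'a'] (min_width=10, slack=2)
Line 9: ['was', 'triangle'] (min_width=12, slack=0)
Line 10: ['wind', 'will'] (min_width=9, slack=3)
Line 11: ['rain'] (min_width=4, slack=8)

Answer: open evening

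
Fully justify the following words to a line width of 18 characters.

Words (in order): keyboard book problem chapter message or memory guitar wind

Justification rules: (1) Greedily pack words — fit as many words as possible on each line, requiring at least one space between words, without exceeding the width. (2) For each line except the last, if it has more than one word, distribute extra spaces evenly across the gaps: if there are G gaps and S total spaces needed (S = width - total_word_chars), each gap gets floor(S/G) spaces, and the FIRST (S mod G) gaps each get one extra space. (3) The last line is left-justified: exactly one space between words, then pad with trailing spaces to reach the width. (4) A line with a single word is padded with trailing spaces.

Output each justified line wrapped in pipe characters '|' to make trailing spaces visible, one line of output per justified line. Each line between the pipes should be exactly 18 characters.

Answer: |keyboard      book|
|problem    chapter|
|message  or memory|
|guitar wind       |

Derivation:
Line 1: ['keyboard', 'book'] (min_width=13, slack=5)
Line 2: ['problem', 'chapter'] (min_width=15, slack=3)
Line 3: ['message', 'or', 'memory'] (min_width=17, slack=1)
Line 4: ['guitar', 'wind'] (min_width=11, slack=7)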